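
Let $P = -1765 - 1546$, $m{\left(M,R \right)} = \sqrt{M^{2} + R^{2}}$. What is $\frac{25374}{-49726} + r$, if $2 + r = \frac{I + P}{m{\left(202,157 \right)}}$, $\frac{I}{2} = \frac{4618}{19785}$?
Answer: $- \frac{62413}{24863} - \frac{65498899 \sqrt{65453}}{1294987605} \approx -15.45$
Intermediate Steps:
$I = \frac{9236}{19785}$ ($I = 2 \cdot \frac{4618}{19785} = \frac{9236}{19785} \approx 0.46682$)
$P = -3311$
$r = -2 - \frac{65498899 \sqrt{65453}}{1294987605}$ ($r = -2 + \frac{\frac{9236}{19785} - 3311}{\sqrt{202^{2} + 157^{2}}} = -2 - \frac{65498899}{19785 \sqrt{40804 + 24649}} = -2 - \frac{65498899}{19785 \sqrt{65453}} = -2 - \frac{65498899 \frac{\sqrt{65453}}{65453}}{19785} = -2 - \frac{65498899 \sqrt{65453}}{1294987605} \approx -14.94$)
$\frac{25374}{-49726} + r = \frac{25374}{-49726} - \left(2 + \frac{65498899 \sqrt{65453}}{1294987605}\right) = 25374 \left(- \frac{1}{49726}\right) - \left(2 + \frac{65498899 \sqrt{65453}}{1294987605}\right) = - \frac{12687}{24863} - \left(2 + \frac{65498899 \sqrt{65453}}{1294987605}\right) = - \frac{62413}{24863} - \frac{65498899 \sqrt{65453}}{1294987605}$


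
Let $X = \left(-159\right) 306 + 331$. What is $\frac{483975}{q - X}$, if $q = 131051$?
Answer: $\frac{483975}{179374} \approx 2.6981$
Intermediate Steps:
$X = -48323$ ($X = -48654 + 331 = -48323$)
$\frac{483975}{q - X} = \frac{483975}{131051 - -48323} = \frac{483975}{131051 + 48323} = \frac{483975}{179374}$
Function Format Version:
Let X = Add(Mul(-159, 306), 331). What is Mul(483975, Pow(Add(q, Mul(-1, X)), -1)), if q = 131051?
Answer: Rational(483975, 179374) ≈ 2.6981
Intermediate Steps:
X = -48323 (X = Add(-48654, 331) = -48323)
Mul(483975, Pow(Add(q, Mul(-1, X)), -1)) = Mul(483975, Pow(Add(131051, Mul(-1, -48323)), -1)) = Mul(483975, Pow(Add(131051, 48323), -1)) = Mul(483975, Pow(179374, -1)) = Mul(483975, Rational(1, 179374)) = Rational(483975, 179374)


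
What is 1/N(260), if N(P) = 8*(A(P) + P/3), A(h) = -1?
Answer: 3/2056 ≈ 0.0014591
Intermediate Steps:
N(P) = -8 + 8*P/3 (N(P) = 8*(-1 + P/3) = -8 + 8*P/3)
1/N(260) = 1/(-8 + (8/3)*260) = 1/(-8 + 2080/3) = 1/(2056/3) = 3/2056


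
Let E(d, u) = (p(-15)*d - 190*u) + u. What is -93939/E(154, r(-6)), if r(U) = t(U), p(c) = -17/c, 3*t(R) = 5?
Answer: 1409085/2107 ≈ 668.76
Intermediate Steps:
t(R) = 5/3 (t(R) = (⅓)*5 = 5/3)
r(U) = 5/3
E(d, u) = -189*u + 17*d/15 (E(d, u) = ((-17/(-15))*d - 190*u) + u = ((-17*(-1/15))*d - 190*u) + u = (17*d/15 - 190*u) + u = (-190*u + 17*d/15) + u = -189*u + 17*d/15)
-93939/E(154, r(-6)) = -93939/(-189*5/3 + (17/15)*154) = -93939/(-315 + 2618/15) = -93939/(-2107/15) = -93939*(-15/2107) = 1409085/2107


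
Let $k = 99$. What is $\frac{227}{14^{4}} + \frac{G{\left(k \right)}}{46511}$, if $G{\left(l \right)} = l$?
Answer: $\frac{14361181}{1786766576} \approx 0.0080375$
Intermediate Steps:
$\frac{227}{14^{4}} + \frac{G{\left(k \right)}}{46511} = \frac{227}{14^{4}} + \frac{99}{46511} = \frac{227}{38416} + 99 \cdot \frac{1}{46511} = 227 \cdot \frac{1}{38416} + \frac{99}{46511} = \frac{227}{38416} + \frac{99}{46511} = \frac{14361181}{1786766576}$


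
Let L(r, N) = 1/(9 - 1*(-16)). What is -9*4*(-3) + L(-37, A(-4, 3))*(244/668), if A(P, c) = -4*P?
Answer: 450961/4175 ≈ 108.01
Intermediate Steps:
L(r, N) = 1/25 (L(r, N) = 1/(9 + 16) = 1/25)
-9*4*(-3) + L(-37, A(-4, 3))*(244/668) = -9*4*(-3) + (244/668)/25 = -36*(-3) + (244*(1/668))/25 = 108 + (1/25)*(61/167) = 108 + 61/4175 = 450961/4175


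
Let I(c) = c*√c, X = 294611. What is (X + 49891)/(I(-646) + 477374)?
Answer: 41114074437/57038880503 + 55637073*I*√646/57038880503 ≈ 0.72081 + 0.024792*I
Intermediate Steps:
I(c) = c^(3/2)
(X + 49891)/(I(-646) + 477374) = (294611 + 49891)/((-646)^(3/2) + 477374) = 344502/(-646*I*√646 + 477374) = 344502/(477374 - 646*I*√646)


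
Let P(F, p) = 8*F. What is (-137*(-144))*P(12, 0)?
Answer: 1893888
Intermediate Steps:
(-137*(-144))*P(12, 0) = (-137*(-144))*(8*12) = 19728*96 = 1893888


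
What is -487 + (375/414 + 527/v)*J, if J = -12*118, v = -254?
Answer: 3412641/2921 ≈ 1168.3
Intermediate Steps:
J = -1416
-487 + (375/414 + 527/v)*J = -487 + (375/414 + 527/(-254))*(-1416) = -487 + (375*(1/414) + 527*(-1/254))*(-1416) = -487 + (125/138 - 527/254)*(-1416) = -487 - 10244/8763*(-1416) = -487 + 4835168/2921 = 3412641/2921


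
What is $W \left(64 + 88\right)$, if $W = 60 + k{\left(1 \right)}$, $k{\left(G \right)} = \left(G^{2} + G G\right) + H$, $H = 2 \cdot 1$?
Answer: $9728$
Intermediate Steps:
$H = 2$
$k{\left(G \right)} = 2 + 2 G^{2}$ ($k{\left(G \right)} = \left(G^{2} + G G\right) + 2 = \left(G^{2} + G^{2}\right) + 2 = 2 G^{2} + 2 = 2 + 2 G^{2}$)
$W = 64$ ($W = 60 + \left(2 + 2 \cdot 1^{2}\right) = 60 + \left(2 + 2 \cdot 1\right) = 60 + \left(2 + 2\right) = 60 + 4 = 64$)
$W \left(64 + 88\right) = 64 \left(64 + 88\right) = 64 \cdot 152 = 9728$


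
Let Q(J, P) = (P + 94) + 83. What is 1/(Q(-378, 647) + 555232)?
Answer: 1/556056 ≈ 1.7984e-6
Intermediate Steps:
Q(J, P) = 177 + P (Q(J, P) = (94 + P) + 83 = 177 + P)
1/(Q(-378, 647) + 555232) = 1/((177 + 647) + 555232) = 1/(824 + 555232) = 1/556056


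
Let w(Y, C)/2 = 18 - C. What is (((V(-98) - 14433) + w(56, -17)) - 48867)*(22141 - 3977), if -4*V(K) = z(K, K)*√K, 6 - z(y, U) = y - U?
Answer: -1148509720 - 190722*I*√2 ≈ -1.1485e+9 - 2.6972e+5*I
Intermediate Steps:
w(Y, C) = 36 - 2*C (w(Y, C) = 2*(18 - C) = 36 - 2*C)
z(y, U) = 6 + U - y (z(y, U) = 6 - (y - U) = 6 + (U - y) = 6 + U - y)
V(K) = -3*√K/2 (V(K) = -(6 + K - K)*√K/4 = -3*√K/2)
(((V(-98) - 14433) + w(56, -17)) - 48867)*(22141 - 3977) = (((-21*I*√2/2 - 14433) + (36 - 2*(-17))) - 48867)*(22141 - 3977) = (((-21*I*√2/2 - 14433) + (36 + 34)) - 48867)*18164 = (((-21*I*√2/2 - 14433) + 70) - 48867)*18164 = (((-14433 - 21*I*√2/2) + 70) - 48867)*18164 = ((-14363 - 21*I*√2/2) - 48867)*18164 = (-63230 - 21*I*√2/2)*18164 = -1148509720 - 190722*I*√2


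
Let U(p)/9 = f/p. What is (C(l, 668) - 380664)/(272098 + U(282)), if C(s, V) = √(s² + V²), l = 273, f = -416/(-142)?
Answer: -635137884/453995669 + 3337*√520753/907991338 ≈ -1.3963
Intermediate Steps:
f = 208/71 (f = -416*(-1/142) = 208/71 ≈ 2.9296)
U(p) = 1872/(71*p) (U(p) = 9*(208/(71*p)) = 1872/(71*p))
C(s, V) = √(V² + s²)
(C(l, 668) - 380664)/(272098 + U(282)) = (√(668² + 273²) - 380664)/(272098 + (1872/71)/282) = (√(446224 + 74529) - 380664)/(272098 + (1872/71)*(1/282)) = (√520753 - 380664)/(272098 + 312/3337) = (-380664 + √520753)/(907991338/3337) = (-380664 + √520753)*(3337/907991338) = -635137884/453995669 + 3337*√520753/907991338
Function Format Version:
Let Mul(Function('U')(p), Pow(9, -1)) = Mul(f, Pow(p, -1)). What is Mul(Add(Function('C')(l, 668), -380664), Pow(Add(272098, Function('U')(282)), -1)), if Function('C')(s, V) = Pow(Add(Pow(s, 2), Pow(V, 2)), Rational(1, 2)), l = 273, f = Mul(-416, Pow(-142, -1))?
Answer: Add(Rational(-635137884, 453995669), Mul(Rational(3337, 907991338), Pow(520753, Rational(1, 2)))) ≈ -1.3963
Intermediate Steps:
f = Rational(208, 71) (f = Mul(-416, Rational(-1, 142)) = Rational(208, 71) ≈ 2.9296)
Function('U')(p) = Mul(Rational(1872, 71), Pow(p, -1)) (Function('U')(p) = Mul(9, Mul(Rational(208, 71), Pow(p, -1))) = Mul(Rational(1872, 71), Pow(p, -1)))
Function('C')(s, V) = Pow(Add(Pow(V, 2), Pow(s, 2)), Rational(1, 2))
Mul(Add(Function('C')(l, 668), -380664), Pow(Add(272098, Function('U')(282)), -1)) = Mul(Add(Pow(Add(Pow(668, 2), Pow(273, 2)), Rational(1, 2)), -380664), Pow(Add(272098, Mul(Rational(1872, 71), Pow(282, -1))), -1)) = Mul(Add(Pow(Add(446224, 74529), Rational(1, 2)), -380664), Pow(Add(272098, Mul(Rational(1872, 71), Rational(1, 282))), -1)) = Mul(Add(Pow(520753, Rational(1, 2)), -380664), Pow(Add(272098, Rational(312, 3337)), -1)) = Mul(Add(-380664, Pow(520753, Rational(1, 2))), Pow(Rational(907991338, 3337), -1)) = Mul(Add(-380664, Pow(520753, Rational(1, 2))), Rational(3337, 907991338)) = Add(Rational(-635137884, 453995669), Mul(Rational(3337, 907991338), Pow(520753, Rational(1, 2))))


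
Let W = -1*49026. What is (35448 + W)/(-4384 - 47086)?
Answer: 6789/25735 ≈ 0.26380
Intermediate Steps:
W = -49026
(35448 + W)/(-4384 - 47086) = (35448 - 49026)/(-4384 - 47086) = -13578/(-51470) = -13578*(-1/51470) = 6789/25735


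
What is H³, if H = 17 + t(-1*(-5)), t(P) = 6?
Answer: 12167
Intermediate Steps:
H = 23 (H = 17 + 6 = 23)
H³ = 23³ = 12167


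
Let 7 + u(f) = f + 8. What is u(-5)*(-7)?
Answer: 28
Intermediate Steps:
u(f) = 1 + f (u(f) = -7 + (f + 8) = -7 + (8 + f) = 1 + f)
u(-5)*(-7) = (1 - 5)*(-7) = -4*(-7) = 28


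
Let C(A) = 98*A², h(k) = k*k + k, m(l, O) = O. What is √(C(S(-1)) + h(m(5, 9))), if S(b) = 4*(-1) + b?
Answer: 2*√635 ≈ 50.398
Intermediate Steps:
S(b) = -4 + b
h(k) = k + k² (h(k) = k² + k = k + k²)
√(C(S(-1)) + h(m(5, 9))) = √(98*(-4 - 1)² + 9*(1 + 9)) = √(98*(-5)² + 9*10) = √(98*25 + 90) = √(2450 + 90) = √2540 = 2*√635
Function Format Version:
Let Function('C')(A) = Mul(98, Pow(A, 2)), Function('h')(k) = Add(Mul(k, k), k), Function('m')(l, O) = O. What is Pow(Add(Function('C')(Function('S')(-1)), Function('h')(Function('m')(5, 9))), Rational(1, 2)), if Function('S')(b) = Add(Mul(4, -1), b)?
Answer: Mul(2, Pow(635, Rational(1, 2))) ≈ 50.398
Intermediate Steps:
Function('S')(b) = Add(-4, b)
Function('h')(k) = Add(k, Pow(k, 2)) (Function('h')(k) = Add(Pow(k, 2), k) = Add(k, Pow(k, 2)))
Pow(Add(Function('C')(Function('S')(-1)), Function('h')(Function('m')(5, 9))), Rational(1, 2)) = Pow(Add(Mul(98, Pow(Add(-4, -1), 2)), Mul(9, Add(1, 9))), Rational(1, 2)) = Pow(Add(Mul(98, Pow(-5, 2)), Mul(9, 10)), Rational(1, 2)) = Pow(Add(Mul(98, 25), 90), Rational(1, 2)) = Pow(Add(2450, 90), Rational(1, 2)) = Pow(2540, Rational(1, 2)) = Mul(2, Pow(635, Rational(1, 2)))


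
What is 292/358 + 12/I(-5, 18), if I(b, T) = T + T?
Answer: 617/537 ≈ 1.1490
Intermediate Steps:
I(b, T) = 2*T
292/358 + 12/I(-5, 18) = 292/358 + 12/((2*18)) = 292*(1/358) + 12/36 = 146/179 + 12*(1/36) = 146/179 + ⅓ = 617/537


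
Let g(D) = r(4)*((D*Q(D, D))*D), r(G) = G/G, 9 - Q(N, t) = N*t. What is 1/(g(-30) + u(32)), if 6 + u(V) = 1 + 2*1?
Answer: -1/801903 ≈ -1.2470e-6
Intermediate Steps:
Q(N, t) = 9 - N*t
r(G) = 1
g(D) = D²*(9 - D²) (g(D) = 1*((D*(9 - D*D))*D) = 1*((D*(9 - D²))*D) = 1*(D²*(9 - D²)) = D²*(9 - D²))
u(V) = -3 (u(V) = -6 + (1 + 2*1) = -6 + (1 + 2) = -6 + 3 = -3)
1/(g(-30) + u(32)) = 1/((-30)²*(9 - 1*(-30)²) - 3) = 1/(900*(9 - 1*900) - 3) = 1/(900*(9 - 900) - 3) = 1/(900*(-891) - 3) = 1/(-801900 - 3) = 1/(-801903) = -1/801903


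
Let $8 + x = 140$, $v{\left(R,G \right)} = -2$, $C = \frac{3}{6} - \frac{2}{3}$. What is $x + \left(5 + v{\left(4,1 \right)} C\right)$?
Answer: $\frac{412}{3} \approx 137.33$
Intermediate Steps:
$C = - \frac{1}{6}$ ($C = 3 \cdot \frac{1}{6} - \frac{2}{3} = \frac{1}{2} - \frac{2}{3} = - \frac{1}{6} \approx -0.16667$)
$x = 132$ ($x = -8 + 140 = 132$)
$x + \left(5 + v{\left(4,1 \right)} C\right) = 132 + \left(5 - - \frac{1}{3}\right) = 132 + \left(5 + \frac{1}{3}\right) = 132 + \frac{16}{3} = \frac{412}{3}$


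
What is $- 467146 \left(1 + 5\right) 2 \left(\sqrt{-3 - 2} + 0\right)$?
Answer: $- 5605752 i \sqrt{5} \approx - 1.2535 \cdot 10^{7} i$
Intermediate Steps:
$- 467146 \left(1 + 5\right) 2 \left(\sqrt{-3 - 2} + 0\right) = - 467146 \cdot 6 \cdot 2 \left(\sqrt{-5} + 0\right) = - 467146 \cdot 6 \cdot 2 \left(i \sqrt{5} + 0\right) = - 467146 \cdot 6 \cdot 2 i \sqrt{5} = - 467146 \cdot 12 i \sqrt{5} = - 5605752 i \sqrt{5}$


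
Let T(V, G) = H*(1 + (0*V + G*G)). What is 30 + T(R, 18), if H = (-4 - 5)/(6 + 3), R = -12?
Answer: -295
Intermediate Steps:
H = -1 (H = -9/9 = -9*⅑ = -1)
T(V, G) = -1 - G² (T(V, G) = -(1 + (0*V + G*G)) = -(1 + (0 + G²)) = -(1 + G²) = -1 - G²)
30 + T(R, 18) = 30 + (-1 - 1*18²) = 30 + (-1 - 1*324) = 30 + (-1 - 324) = 30 - 325 = -295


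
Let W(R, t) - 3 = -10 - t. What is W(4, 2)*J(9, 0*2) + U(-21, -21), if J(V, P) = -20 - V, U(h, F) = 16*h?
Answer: -75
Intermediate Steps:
W(R, t) = -7 - t (W(R, t) = 3 + (-10 - t) = -7 - t)
W(4, 2)*J(9, 0*2) + U(-21, -21) = (-7 - 1*2)*(-20 - 1*9) + 16*(-21) = (-7 - 2)*(-20 - 9) - 336 = -9*(-29) - 336 = 261 - 336 = -75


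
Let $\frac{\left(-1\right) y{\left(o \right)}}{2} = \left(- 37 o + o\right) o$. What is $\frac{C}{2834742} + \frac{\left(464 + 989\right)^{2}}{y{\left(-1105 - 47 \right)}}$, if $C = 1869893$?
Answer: $\frac{30775965228977}{45143969366016} \approx 0.68173$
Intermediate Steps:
$y{\left(o \right)} = 72 o^{2}$ ($y{\left(o \right)} = - 2 \left(- 37 o + o\right) o = - 2 - 36 o o = - 2 \left(- 36 o^{2}\right) = 72 o^{2}$)
$\frac{C}{2834742} + \frac{\left(464 + 989\right)^{2}}{y{\left(-1105 - 47 \right)}} = \frac{1869893}{2834742} + \frac{\left(464 + 989\right)^{2}}{72 \left(-1105 - 47\right)^{2}} = 1869893 \cdot \frac{1}{2834742} + \frac{1453^{2}}{72 \left(-1152\right)^{2}} = \frac{1869893}{2834742} + \frac{2111209}{72 \cdot 1327104} = \frac{1869893}{2834742} + \frac{2111209}{95551488} = \frac{30775965228977}{45143969366016}$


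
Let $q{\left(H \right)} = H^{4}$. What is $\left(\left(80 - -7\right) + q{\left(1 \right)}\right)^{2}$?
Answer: $7744$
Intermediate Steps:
$\left(\left(80 - -7\right) + q{\left(1 \right)}\right)^{2} = \left(\left(80 - -7\right) + 1^{4}\right)^{2} = \left(\left(80 + 7\right) + 1\right)^{2} = \left(87 + 1\right)^{2} = 88^{2} = 7744$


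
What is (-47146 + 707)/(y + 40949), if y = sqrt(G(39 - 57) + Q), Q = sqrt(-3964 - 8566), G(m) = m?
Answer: -46439/(40949 + sqrt(-18 + I*sqrt(12530))) ≈ -1.1339 + 0.00022438*I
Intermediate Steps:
Q = I*sqrt(12530) (Q = sqrt(-12530) = I*sqrt(12530) ≈ 111.94*I)
y = sqrt(-18 + I*sqrt(12530)) (y = sqrt((39 - 57) + I*sqrt(12530)) = sqrt(-18 + I*sqrt(12530)) ≈ 6.9056 + 8.1048*I)
(-47146 + 707)/(y + 40949) = (-47146 + 707)/(sqrt(-18 + I*sqrt(12530)) + 40949) = -46439/(40949 + sqrt(-18 + I*sqrt(12530)))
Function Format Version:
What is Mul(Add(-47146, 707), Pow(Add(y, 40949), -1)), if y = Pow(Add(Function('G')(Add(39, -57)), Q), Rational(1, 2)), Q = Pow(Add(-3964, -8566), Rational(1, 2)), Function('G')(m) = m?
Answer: Mul(-46439, Pow(Add(40949, Pow(Add(-18, Mul(I, Pow(12530, Rational(1, 2)))), Rational(1, 2))), -1)) ≈ Add(-1.1339, Mul(0.00022438, I))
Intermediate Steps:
Q = Mul(I, Pow(12530, Rational(1, 2))) (Q = Pow(-12530, Rational(1, 2)) = Mul(I, Pow(12530, Rational(1, 2))) ≈ Mul(111.94, I))
y = Pow(Add(-18, Mul(I, Pow(12530, Rational(1, 2)))), Rational(1, 2)) (y = Pow(Add(Add(39, -57), Mul(I, Pow(12530, Rational(1, 2)))), Rational(1, 2)) = Pow(Add(-18, Mul(I, Pow(12530, Rational(1, 2)))), Rational(1, 2)) ≈ Add(6.9056, Mul(8.1048, I)))
Mul(Add(-47146, 707), Pow(Add(y, 40949), -1)) = Mul(Add(-47146, 707), Pow(Add(Pow(Add(-18, Mul(I, Pow(12530, Rational(1, 2)))), Rational(1, 2)), 40949), -1)) = Mul(-46439, Pow(Add(40949, Pow(Add(-18, Mul(I, Pow(12530, Rational(1, 2)))), Rational(1, 2))), -1))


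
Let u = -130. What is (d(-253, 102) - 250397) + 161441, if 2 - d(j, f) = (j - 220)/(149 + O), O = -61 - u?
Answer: -19391499/218 ≈ -88952.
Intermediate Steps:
O = 69 (O = -61 - 1*(-130) = -61 + 130 = 69)
d(j, f) = 328/109 - j/218 (d(j, f) = 2 - (j - 220)/(149 + 69) = 2 - (-220 + j)/218 = 2 - (-110/109 + j/218) = 2 + (110/109 - j/218) = 328/109 - j/218)
(d(-253, 102) - 250397) + 161441 = ((328/109 - 1/218*(-253)) - 250397) + 161441 = ((328/109 + 253/218) - 250397) + 161441 = (909/218 - 250397) + 161441 = -54585637/218 + 161441 = -19391499/218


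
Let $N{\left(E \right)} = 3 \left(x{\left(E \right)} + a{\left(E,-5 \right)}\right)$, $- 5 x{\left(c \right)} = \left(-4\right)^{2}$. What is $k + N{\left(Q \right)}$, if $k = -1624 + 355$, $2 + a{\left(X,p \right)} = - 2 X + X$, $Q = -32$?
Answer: $- \frac{5943}{5} \approx -1188.6$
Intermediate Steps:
$x{\left(c \right)} = - \frac{16}{5}$ ($x{\left(c \right)} = - \frac{\left(-4\right)^{2}}{5} = \left(- \frac{1}{5}\right) 16 = - \frac{16}{5}$)
$a{\left(X,p \right)} = -2 - X$ ($a{\left(X,p \right)} = -2 + \left(- 2 X + X\right) = -2 - X$)
$k = -1269$
$N{\left(E \right)} = - \frac{78}{5} - 3 E$ ($N{\left(E \right)} = 3 \left(- \frac{16}{5} - \left(2 + E\right)\right) = 3 \left(- \frac{26}{5} - E\right) = - \frac{78}{5} - 3 E$)
$k + N{\left(Q \right)} = -1269 - - \frac{402}{5} = -1269 + \left(- \frac{78}{5} + 96\right) = -1269 + \frac{402}{5} = - \frac{5943}{5}$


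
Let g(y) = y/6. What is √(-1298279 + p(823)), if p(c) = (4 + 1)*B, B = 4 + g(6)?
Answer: I*√1298254 ≈ 1139.4*I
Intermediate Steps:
g(y) = y/6 (g(y) = y*(⅙) = y/6)
B = 5 (B = 4 + (⅙)*6 = 4 + 1 = 5)
p(c) = 25 (p(c) = (4 + 1)*5 = 5*5 = 25)
√(-1298279 + p(823)) = √(-1298279 + 25) = √(-1298254) = I*√1298254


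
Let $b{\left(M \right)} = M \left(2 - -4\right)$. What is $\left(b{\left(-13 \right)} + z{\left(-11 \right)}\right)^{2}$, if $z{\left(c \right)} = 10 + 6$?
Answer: $3844$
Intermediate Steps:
$z{\left(c \right)} = 16$
$b{\left(M \right)} = 6 M$ ($b{\left(M \right)} = M \left(2 + 4\right) = M 6 = 6 M$)
$\left(b{\left(-13 \right)} + z{\left(-11 \right)}\right)^{2} = \left(6 \left(-13\right) + 16\right)^{2} = \left(-78 + 16\right)^{2} = \left(-62\right)^{2} = 3844$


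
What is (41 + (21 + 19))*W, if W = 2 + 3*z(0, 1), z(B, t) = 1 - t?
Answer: 162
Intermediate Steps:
W = 2 (W = 2 + 3*(1 - 1*1) = 2 + 3*(1 - 1) = 2 + 3*0 = 2 + 0 = 2)
(41 + (21 + 19))*W = (41 + (21 + 19))*2 = (41 + 40)*2 = 81*2 = 162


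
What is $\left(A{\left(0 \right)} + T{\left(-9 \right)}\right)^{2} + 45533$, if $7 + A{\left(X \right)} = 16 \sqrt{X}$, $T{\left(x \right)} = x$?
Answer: $45789$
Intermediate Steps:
$A{\left(X \right)} = -7 + 16 \sqrt{X}$
$\left(A{\left(0 \right)} + T{\left(-9 \right)}\right)^{2} + 45533 = \left(\left(-7 + 16 \sqrt{0}\right) - 9\right)^{2} + 45533 = \left(\left(-7 + 16 \cdot 0\right) - 9\right)^{2} + 45533 = \left(\left(-7 + 0\right) - 9\right)^{2} + 45533 = \left(-7 - 9\right)^{2} + 45533 = \left(-16\right)^{2} + 45533 = 256 + 45533 = 45789$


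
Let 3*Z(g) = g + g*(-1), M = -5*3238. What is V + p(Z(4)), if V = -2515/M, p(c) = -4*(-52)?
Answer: 674007/3238 ≈ 208.16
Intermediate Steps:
M = -16190
Z(g) = 0 (Z(g) = (g + g*(-1))/3 = (g - g)/3 = (⅓)*0 = 0)
p(c) = 208
V = 503/3238 (V = -2515/(-16190) = -2515*(-1/16190) = 503/3238 ≈ 0.15534)
V + p(Z(4)) = 503/3238 + 208 = 674007/3238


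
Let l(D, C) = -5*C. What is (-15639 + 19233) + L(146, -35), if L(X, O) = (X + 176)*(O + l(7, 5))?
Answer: -15726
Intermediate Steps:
L(X, O) = (-25 + O)*(176 + X) (L(X, O) = (X + 176)*(O - 5*5) = (176 + X)*(O - 25) = (176 + X)*(-25 + O) = (-25 + O)*(176 + X))
(-15639 + 19233) + L(146, -35) = (-15639 + 19233) + (-4400 - 25*146 + 176*(-35) - 35*146) = 3594 + (-4400 - 3650 - 6160 - 5110) = 3594 - 19320 = -15726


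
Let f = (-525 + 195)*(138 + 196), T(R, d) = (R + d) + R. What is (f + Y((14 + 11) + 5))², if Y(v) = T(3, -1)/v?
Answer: 437342819761/36 ≈ 1.2148e+10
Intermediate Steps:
T(R, d) = d + 2*R
f = -110220 (f = -330*334 = -110220)
Y(v) = 5/v (Y(v) = (-1 + 2*3)/v = (-1 + 6)/v = 5/v)
(f + Y((14 + 11) + 5))² = (-110220 + 5/((14 + 11) + 5))² = (-110220 + 5/(25 + 5))² = (-110220 + 5/30)² = (-110220 + 5*(1/30))² = (-110220 + ⅙)² = (-661319/6)² = 437342819761/36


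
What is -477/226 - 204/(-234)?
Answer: -10919/8814 ≈ -1.2388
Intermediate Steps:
-477/226 - 204/(-234) = -477*1/226 - 204*(-1/234) = -477/226 + 34/39 = -10919/8814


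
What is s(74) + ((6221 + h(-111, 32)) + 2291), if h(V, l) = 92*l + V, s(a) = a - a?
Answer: 11345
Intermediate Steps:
s(a) = 0
h(V, l) = V + 92*l
s(74) + ((6221 + h(-111, 32)) + 2291) = 0 + ((6221 + (-111 + 92*32)) + 2291) = 0 + ((6221 + (-111 + 2944)) + 2291) = 0 + ((6221 + 2833) + 2291) = 0 + (9054 + 2291) = 0 + 11345 = 11345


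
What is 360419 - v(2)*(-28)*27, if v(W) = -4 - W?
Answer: 355883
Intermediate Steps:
360419 - v(2)*(-28)*27 = 360419 - (-4 - 1*2)*(-28)*27 = 360419 - (-4 - 2)*(-28)*27 = 360419 - (-6*(-28))*27 = 360419 - 168*27 = 360419 - 1*4536 = 360419 - 4536 = 355883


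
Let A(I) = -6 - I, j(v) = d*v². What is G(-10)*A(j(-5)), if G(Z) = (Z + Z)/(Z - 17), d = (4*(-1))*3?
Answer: 1960/9 ≈ 217.78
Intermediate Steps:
d = -12 (d = -4*3 = -12)
G(Z) = 2*Z/(-17 + Z) (G(Z) = (2*Z)/(-17 + Z) = 2*Z/(-17 + Z))
j(v) = -12*v²
G(-10)*A(j(-5)) = (2*(-10)/(-17 - 10))*(-6 - (-12)*(-5)²) = (2*(-10)/(-27))*(-6 - (-12)*25) = (2*(-10)*(-1/27))*(-6 - 1*(-300)) = 20*(-6 + 300)/27 = (20/27)*294 = 1960/9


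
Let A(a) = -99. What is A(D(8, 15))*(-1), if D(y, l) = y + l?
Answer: 99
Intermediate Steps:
D(y, l) = l + y
A(D(8, 15))*(-1) = -99*(-1) = 99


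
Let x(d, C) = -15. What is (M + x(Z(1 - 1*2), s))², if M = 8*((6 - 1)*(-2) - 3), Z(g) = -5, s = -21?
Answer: 14161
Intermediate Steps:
M = -104 (M = 8*(5*(-2) - 3) = 8*(-10 - 3) = 8*(-13) = -104)
(M + x(Z(1 - 1*2), s))² = (-104 - 15)² = (-119)² = 14161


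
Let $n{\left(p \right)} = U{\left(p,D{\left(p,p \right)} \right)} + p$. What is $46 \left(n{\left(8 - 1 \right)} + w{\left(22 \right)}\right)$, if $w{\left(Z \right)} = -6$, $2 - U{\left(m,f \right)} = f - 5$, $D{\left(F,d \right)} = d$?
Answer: $46$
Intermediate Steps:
$U{\left(m,f \right)} = 7 - f$ ($U{\left(m,f \right)} = 2 - \left(f - 5\right) = 2 - \left(-5 + f\right) = 7 - f$)
$n{\left(p \right)} = 7$ ($n{\left(p \right)} = \left(7 - p\right) + p = 7$)
$46 \left(n{\left(8 - 1 \right)} + w{\left(22 \right)}\right) = 46 \left(7 - 6\right) = 46 \cdot 1 = 46$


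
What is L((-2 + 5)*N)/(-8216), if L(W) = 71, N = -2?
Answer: -71/8216 ≈ -0.0086417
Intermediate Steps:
L((-2 + 5)*N)/(-8216) = 71/(-8216) = 71*(-1/8216) = -71/8216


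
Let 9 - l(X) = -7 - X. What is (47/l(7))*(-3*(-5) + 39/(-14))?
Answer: 8037/322 ≈ 24.960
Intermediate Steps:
l(X) = 16 + X (l(X) = 9 - (-7 - X) = 9 + (7 + X) = 16 + X)
(47/l(7))*(-3*(-5) + 39/(-14)) = (47/(16 + 7))*(-3*(-5) + 39/(-14)) = (47/23)*(15 + 39*(-1/14)) = (47*(1/23))*(15 - 39/14) = (47/23)*(171/14) = 8037/322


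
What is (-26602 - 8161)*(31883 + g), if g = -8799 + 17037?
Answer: -1394726323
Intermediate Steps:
g = 8238
(-26602 - 8161)*(31883 + g) = (-26602 - 8161)*(31883 + 8238) = -34763*40121 = -1394726323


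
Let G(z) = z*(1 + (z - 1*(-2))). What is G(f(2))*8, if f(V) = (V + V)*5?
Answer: 3680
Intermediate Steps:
f(V) = 10*V (f(V) = (2*V)*5 = 10*V)
G(z) = z*(3 + z) (G(z) = z*(1 + (z + 2)) = z*(1 + (2 + z)) = z*(3 + z))
G(f(2))*8 = ((10*2)*(3 + 10*2))*8 = (20*(3 + 20))*8 = (20*23)*8 = 460*8 = 3680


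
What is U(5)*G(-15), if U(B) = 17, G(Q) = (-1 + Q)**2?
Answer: 4352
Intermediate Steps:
U(5)*G(-15) = 17*(-1 - 15)**2 = 17*(-16)**2 = 17*256 = 4352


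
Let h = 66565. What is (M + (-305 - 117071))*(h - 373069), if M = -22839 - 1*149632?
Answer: 88839264888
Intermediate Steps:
M = -172471 (M = -22839 - 149632 = -172471)
(M + (-305 - 117071))*(h - 373069) = (-172471 + (-305 - 117071))*(66565 - 373069) = (-172471 - 117376)*(-306504) = -289847*(-306504) = 88839264888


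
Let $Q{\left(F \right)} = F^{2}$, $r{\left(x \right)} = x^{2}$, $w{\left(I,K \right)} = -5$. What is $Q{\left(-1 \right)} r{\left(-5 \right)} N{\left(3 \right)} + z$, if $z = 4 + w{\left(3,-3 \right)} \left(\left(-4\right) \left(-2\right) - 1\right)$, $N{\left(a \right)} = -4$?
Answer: $-131$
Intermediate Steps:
$z = -31$ ($z = 4 - 5 \left(\left(-4\right) \left(-2\right) - 1\right) = 4 - 5 \left(8 - 1\right) = 4 - 35 = -31$)
$Q{\left(-1 \right)} r{\left(-5 \right)} N{\left(3 \right)} + z = \left(-1\right)^{2} \left(-5\right)^{2} \left(-4\right) - 31 = 1 \cdot 25 \left(-4\right) - 31 = 1 \left(-100\right) - 31 = -100 - 31 = -131$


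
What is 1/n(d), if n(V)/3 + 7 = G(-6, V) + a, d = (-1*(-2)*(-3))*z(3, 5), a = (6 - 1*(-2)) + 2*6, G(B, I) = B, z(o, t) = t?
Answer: 1/21 ≈ 0.047619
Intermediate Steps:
a = 20 (a = (6 + 2) + 12 = 8 + 12 = 20)
d = -30 (d = (-1*(-2)*(-3))*5 = (2*(-3))*5 = -6*5 = -30)
n(V) = 21 (n(V) = -21 + 3*(-6 + 20) = -21 + 3*14 = -21 + 42 = 21)
1/n(d) = 1/21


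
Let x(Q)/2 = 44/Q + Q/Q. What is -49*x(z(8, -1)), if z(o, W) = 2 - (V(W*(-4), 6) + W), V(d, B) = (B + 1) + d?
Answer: 441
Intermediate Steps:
V(d, B) = 1 + B + d (V(d, B) = (1 + B) + d = 1 + B + d)
z(o, W) = -5 + 3*W (z(o, W) = 2 - ((1 + 6 + W*(-4)) + W) = 2 - ((1 + 6 - 4*W) + W) = 2 - ((7 - 4*W) + W) = 2 - (7 - 3*W) = 2 + (-7 + 3*W) = -5 + 3*W)
x(Q) = 2 + 88/Q (x(Q) = 2*(44/Q + Q/Q) = 2*(44/Q + 1) = 2*(1 + 44/Q) = 2 + 88/Q)
-49*x(z(8, -1)) = -49*(2 + 88/(-5 + 3*(-1))) = -49*(2 + 88/(-5 - 3)) = -49*(2 + 88/(-8)) = -49*(2 + 88*(-⅛)) = -49*(2 - 11) = -49*(-9) = 441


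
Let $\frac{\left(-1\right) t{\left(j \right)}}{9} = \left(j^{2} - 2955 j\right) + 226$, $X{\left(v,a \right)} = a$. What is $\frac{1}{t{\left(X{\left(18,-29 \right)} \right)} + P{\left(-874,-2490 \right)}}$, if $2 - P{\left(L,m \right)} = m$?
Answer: $- \frac{1}{778366} \approx -1.2847 \cdot 10^{-6}$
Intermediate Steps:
$t{\left(j \right)} = -2034 - 9 j^{2} + 26595 j$ ($t{\left(j \right)} = - 9 \left(\left(j^{2} - 2955 j\right) + 226\right) = - 9 \left(226 + j^{2} - 2955 j\right) = -2034 - 9 j^{2} + 26595 j$)
$P{\left(L,m \right)} = 2 - m$
$\frac{1}{t{\left(X{\left(18,-29 \right)} \right)} + P{\left(-874,-2490 \right)}} = \frac{1}{\left(-2034 - 9 \left(-29\right)^{2} + 26595 \left(-29\right)\right) + \left(2 - -2490\right)} = \frac{1}{\left(-2034 - 7569 - 771255\right) + \left(2 + 2490\right)} = \frac{1}{\left(-2034 - 7569 - 771255\right) + 2492} = \frac{1}{-780858 + 2492} = \frac{1}{-778366} = - \frac{1}{778366}$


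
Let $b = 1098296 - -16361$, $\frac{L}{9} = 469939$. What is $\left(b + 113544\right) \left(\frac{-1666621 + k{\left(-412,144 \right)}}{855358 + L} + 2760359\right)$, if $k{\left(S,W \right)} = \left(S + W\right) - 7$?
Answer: $\frac{17238902264009506535}{5084809} \approx 3.3903 \cdot 10^{12}$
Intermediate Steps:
$L = 4229451$ ($L = 9 \cdot 469939 = 4229451$)
$b = 1114657$ ($b = 1098296 + 16361 = 1114657$)
$k{\left(S,W \right)} = -7 + S + W$
$\left(b + 113544\right) \left(\frac{-1666621 + k{\left(-412,144 \right)}}{855358 + L} + 2760359\right) = \left(1114657 + 113544\right) \left(\frac{-1666621 - 275}{855358 + 4229451} + 2760359\right) = 1228201 \left(\frac{-1666621 - 275}{5084809} + 2760359\right) = 1228201 \left(\left(-1666896\right) \frac{1}{5084809} + 2760359\right) = 1228201 \left(- \frac{1666896}{5084809} + 2760359\right) = 1228201 \cdot \frac{14035896619535}{5084809} = \frac{17238902264009506535}{5084809}$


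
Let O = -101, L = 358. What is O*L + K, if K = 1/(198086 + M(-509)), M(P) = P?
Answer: -7143989165/197577 ≈ -36158.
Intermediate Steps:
K = 1/197577 (K = 1/(198086 - 509) = 1/197577 ≈ 5.0613e-6)
O*L + K = -101*358 + 1/197577 = -36158 + 1/197577 = -7143989165/197577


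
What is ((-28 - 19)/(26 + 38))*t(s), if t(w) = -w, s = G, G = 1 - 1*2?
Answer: -47/64 ≈ -0.73438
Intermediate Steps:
G = -1 (G = 1 - 2 = -1)
s = -1
((-28 - 19)/(26 + 38))*t(s) = ((-28 - 19)/(26 + 38))*(-1*(-1)) = -47/64*1 = -47/64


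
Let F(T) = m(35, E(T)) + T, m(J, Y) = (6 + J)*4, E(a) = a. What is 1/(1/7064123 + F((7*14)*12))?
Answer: 7064123/9465924821 ≈ 0.00074627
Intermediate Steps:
m(J, Y) = 24 + 4*J
F(T) = 164 + T (F(T) = (24 + 4*35) + T = (24 + 140) + T = 164 + T)
1/(1/7064123 + F((7*14)*12)) = 1/(1/7064123 + (164 + (7*14)*12)) = 1/(1/7064123 + (164 + 98*12)) = 1/(1/7064123 + (164 + 1176)) = 1/(1/7064123 + 1340) = 1/(9465924821/7064123) = 7064123/9465924821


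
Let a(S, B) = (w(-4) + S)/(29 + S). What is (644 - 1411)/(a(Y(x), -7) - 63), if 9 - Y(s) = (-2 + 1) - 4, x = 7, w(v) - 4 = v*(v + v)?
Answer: 32981/2659 ≈ 12.404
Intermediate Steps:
w(v) = 4 + 2*v² (w(v) = 4 + v*(v + v) = 4 + v*(2*v) = 4 + 2*v²)
Y(s) = 14 (Y(s) = 9 - ((-2 + 1) - 4) = 9 - (-1 - 4) = 9 - 1*(-5) = 9 + 5 = 14)
a(S, B) = (36 + S)/(29 + S) (a(S, B) = ((4 + 2*(-4)²) + S)/(29 + S) = ((4 + 2*16) + S)/(29 + S) = ((4 + 32) + S)/(29 + S) = (36 + S)/(29 + S))
(644 - 1411)/(a(Y(x), -7) - 63) = (644 - 1411)/((36 + 14)/(29 + 14) - 63) = -767/(50/43 - 63) = -767/(-2659/43) = -767*(-43/2659) = 32981/2659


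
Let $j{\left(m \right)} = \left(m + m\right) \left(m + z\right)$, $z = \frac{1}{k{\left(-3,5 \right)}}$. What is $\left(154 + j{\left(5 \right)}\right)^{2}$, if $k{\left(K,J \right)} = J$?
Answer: $42436$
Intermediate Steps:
$z = \frac{1}{5} \approx 0.2$
$j{\left(m \right)} = 2 m \left(\frac{1}{5} + m\right)$ ($j{\left(m \right)} = \left(m + m\right) \left(m + \frac{1}{5}\right) = 2 m \left(\frac{1}{5} + m\right)$)
$\left(154 + j{\left(5 \right)}\right)^{2} = \left(154 + \frac{2}{5} \cdot 5 \left(1 + 5 \cdot 5\right)\right)^{2} = \left(154 + \frac{2}{5} \cdot 5 \left(1 + 25\right)\right)^{2} = \left(154 + \frac{2}{5} \cdot 5 \cdot 26\right)^{2} = \left(154 + 52\right)^{2} = 206^{2} = 42436$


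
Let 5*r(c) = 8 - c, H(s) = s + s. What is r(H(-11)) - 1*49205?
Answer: -49199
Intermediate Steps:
H(s) = 2*s
r(c) = 8/5 - c/5 (r(c) = (8 - c)/5 = 8/5 - c/5)
r(H(-11)) - 1*49205 = (8/5 - 2*(-11)/5) - 1*49205 = (8/5 - ⅕*(-22)) - 49205 = (8/5 + 22/5) - 49205 = 6 - 49205 = -49199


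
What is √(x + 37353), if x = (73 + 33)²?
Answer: √48589 ≈ 220.43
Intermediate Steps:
x = 11236 (x = 106² = 11236)
√(x + 37353) = √(11236 + 37353) = √48589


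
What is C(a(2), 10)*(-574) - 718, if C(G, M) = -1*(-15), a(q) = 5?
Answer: -9328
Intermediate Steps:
C(G, M) = 15
C(a(2), 10)*(-574) - 718 = 15*(-574) - 718 = -8610 - 718 = -9328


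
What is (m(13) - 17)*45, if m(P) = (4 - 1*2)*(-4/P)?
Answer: -10305/13 ≈ -792.69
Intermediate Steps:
m(P) = -8/P (m(P) = (4 - 2)*(-4/P) = 2*(-4/P) = -8/P)
(m(13) - 17)*45 = (-8/13 - 17)*45 = -229/13*45 = -10305/13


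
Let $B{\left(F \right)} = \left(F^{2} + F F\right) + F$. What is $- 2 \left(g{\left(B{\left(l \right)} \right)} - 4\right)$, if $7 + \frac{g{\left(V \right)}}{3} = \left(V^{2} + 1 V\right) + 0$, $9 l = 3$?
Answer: $\frac{1210}{27} \approx 44.815$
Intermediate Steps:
$l = \frac{1}{3}$ ($l = \frac{1}{9} \cdot 3 = \frac{1}{3} \approx 0.33333$)
$B{\left(F \right)} = F + 2 F^{2}$ ($B{\left(F \right)} = \left(F^{2} + F^{2}\right) + F = 2 F^{2} + F = F + 2 F^{2}$)
$g{\left(V \right)} = -21 + 3 V + 3 V^{2}$ ($g{\left(V \right)} = -21 + 3 \left(\left(V^{2} + 1 V\right) + 0\right) = -21 + 3 \left(\left(V^{2} + V\right) + 0\right) = -21 + 3 \left(\left(V + V^{2}\right) + 0\right) = -21 + 3 \left(V + V^{2}\right) = -21 + \left(3 V + 3 V^{2}\right) = -21 + 3 V + 3 V^{2}$)
$- 2 \left(g{\left(B{\left(l \right)} \right)} - 4\right) = - 2 \left(\left(-21 + 3 \frac{1 + 2 \cdot \frac{1}{3}}{3} + 3 \left(\frac{1 + 2 \cdot \frac{1}{3}}{3}\right)^{2}\right) - 4\right) = - 2 \left(\left(-21 + 3 \frac{1 + \frac{2}{3}}{3} + 3 \left(\frac{1 + \frac{2}{3}}{3}\right)^{2}\right) - 4\right) = - 2 \left(\left(-21 + 3 \cdot \frac{1}{3} \cdot \frac{5}{3} + 3 \left(\frac{1}{3} \cdot \frac{5}{3}\right)^{2}\right) - 4\right) = - 2 \left(\left(-21 + 3 \cdot \frac{5}{9} + 3 \left(\frac{5}{9}\right)^{2}\right) - 4\right) = - 2 \left(\left(-21 + \frac{5}{3} + 3 \cdot \frac{25}{81}\right) - 4\right) = - 2 \left(\left(-21 + \frac{5}{3} + \frac{25}{27}\right) - 4\right) = - 2 \left(- \frac{497}{27} - 4\right) = \left(-2\right) \left(- \frac{605}{27}\right) = \frac{1210}{27}$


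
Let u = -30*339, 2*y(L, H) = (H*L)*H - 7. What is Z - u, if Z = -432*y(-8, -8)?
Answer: 122274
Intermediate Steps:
y(L, H) = -7/2 + L*H²/2 (y(L, H) = ((H*L)*H - 7)/2 = (L*H² - 7)/2 = (-7 + L*H²)/2 = -7/2 + L*H²/2)
u = -10170
Z = 112104 (Z = -432*(-7/2 + (½)*(-8)*(-8)²) = -432*(-7/2 + (½)*(-8)*64) = -432*(-7/2 - 256) = -432*(-519/2) = 112104)
Z - u = 112104 - 1*(-10170) = 112104 + 10170 = 122274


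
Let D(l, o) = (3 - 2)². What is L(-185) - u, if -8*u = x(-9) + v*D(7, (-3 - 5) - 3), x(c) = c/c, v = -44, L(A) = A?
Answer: -1523/8 ≈ -190.38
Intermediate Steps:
D(l, o) = 1 (D(l, o) = 1² = 1)
x(c) = 1
u = 43/8 (u = -(1 - 44*1)/8 = -(1 - 44)/8 = -⅛*(-43) = 43/8 ≈ 5.3750)
L(-185) - u = -185 - 1*43/8 = -185 - 43/8 = -1523/8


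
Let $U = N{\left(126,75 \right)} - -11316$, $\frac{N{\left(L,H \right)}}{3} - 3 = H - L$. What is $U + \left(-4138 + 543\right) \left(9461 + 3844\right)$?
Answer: $-47820303$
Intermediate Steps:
$N{\left(L,H \right)} = 9 - 3 L + 3 H$ ($N{\left(L,H \right)} = 9 + 3 \left(H - L\right) = 9 + \left(- 3 L + 3 H\right) = 9 - 3 L + 3 H$)
$U = 11172$ ($U = \left(9 - 378 + 3 \cdot 75\right) - -11316 = \left(9 - 378 + 225\right) + 11316 = -144 + 11316 = 11172$)
$U + \left(-4138 + 543\right) \left(9461 + 3844\right) = 11172 + \left(-4138 + 543\right) \left(9461 + 3844\right) = 11172 - 47831475 = -47820303$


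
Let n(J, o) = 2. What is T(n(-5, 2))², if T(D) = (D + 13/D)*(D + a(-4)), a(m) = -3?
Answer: 289/4 ≈ 72.250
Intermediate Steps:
T(D) = (-3 + D)*(D + 13/D) (T(D) = (D + 13/D)*(D - 3) = (D + 13/D)*(-3 + D) = (-3 + D)*(D + 13/D))
T(n(-5, 2))² = (13 + 2² - 39/2 - 3*2)² = (13 + 4 - 39*½ - 6)² = (13 + 4 - 39/2 - 6)² = (-17/2)² = 289/4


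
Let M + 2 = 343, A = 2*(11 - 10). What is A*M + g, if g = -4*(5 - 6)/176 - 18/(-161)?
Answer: 4832241/7084 ≈ 682.13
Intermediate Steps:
A = 2 (A = 2*1 = 2)
M = 341 (M = -2 + 343 = 341)
g = 953/7084 (g = -4*(-1)*(1/176) - 18*(-1/161) = 4*(1/176) + 18/161 = 1/44 + 18/161 = 953/7084 ≈ 0.13453)
A*M + g = 2*341 + 953/7084 = 682 + 953/7084 = 4832241/7084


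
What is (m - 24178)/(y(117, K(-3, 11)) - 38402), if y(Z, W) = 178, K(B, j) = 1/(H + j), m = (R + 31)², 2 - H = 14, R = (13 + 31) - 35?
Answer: 11289/19112 ≈ 0.59068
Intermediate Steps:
R = 9 (R = 44 - 35 = 9)
H = -12 (H = 2 - 1*14 = 2 - 14 = -12)
m = 1600 (m = (9 + 31)² = 40² = 1600)
K(B, j) = 1/(-12 + j)
(m - 24178)/(y(117, K(-3, 11)) - 38402) = (1600 - 24178)/(178 - 38402) = -22578/(-38224) = -22578*(-1/38224) = 11289/19112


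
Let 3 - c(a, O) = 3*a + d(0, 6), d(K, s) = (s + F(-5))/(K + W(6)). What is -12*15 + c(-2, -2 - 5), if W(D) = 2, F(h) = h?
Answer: -343/2 ≈ -171.50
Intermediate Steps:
d(K, s) = (-5 + s)/(2 + K) (d(K, s) = (s - 5)/(K + 2) = (-5 + s)/(2 + K))
c(a, O) = 5/2 - 3*a (c(a, O) = 3 - (3*a + (-5 + 6)/(2 + 0)) = 3 - (3*a + 1/2) = 3 - (3*a + (½)*1) = 3 - (3*a + ½) = 3 - (½ + 3*a) = 3 + (-½ - 3*a) = 5/2 - 3*a)
-12*15 + c(-2, -2 - 5) = -12*15 + (5/2 - 3*(-2)) = -180 + (5/2 + 6) = -180 + 17/2 = -343/2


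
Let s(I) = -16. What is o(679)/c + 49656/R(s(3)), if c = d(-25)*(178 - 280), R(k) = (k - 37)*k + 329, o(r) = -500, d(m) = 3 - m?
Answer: 35601509/840378 ≈ 42.364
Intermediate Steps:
R(k) = 329 + k*(-37 + k) (R(k) = (-37 + k)*k + 329 = k*(-37 + k) + 329 = 329 + k*(-37 + k))
c = -2856 (c = (3 - 1*(-25))*(178 - 280) = (3 + 25)*(-102) = 28*(-102) = -2856)
o(679)/c + 49656/R(s(3)) = -500/(-2856) + 49656/(329 + (-16)**2 - 37*(-16)) = -500*(-1/2856) + 49656/(329 + 256 + 592) = 125/714 + 49656/1177 = 35601509/840378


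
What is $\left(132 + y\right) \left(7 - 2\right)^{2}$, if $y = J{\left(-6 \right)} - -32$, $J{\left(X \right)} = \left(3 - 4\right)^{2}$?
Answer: $4125$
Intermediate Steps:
$J{\left(X \right)} = 1$ ($J{\left(X \right)} = \left(-1\right)^{2} = 1$)
$y = 33$ ($y = 1 - -32 = 1 + 32 = 33$)
$\left(132 + y\right) \left(7 - 2\right)^{2} = \left(132 + 33\right) \left(7 - 2\right)^{2} = 165 \cdot 5^{2} = 165 \cdot 25 = 4125$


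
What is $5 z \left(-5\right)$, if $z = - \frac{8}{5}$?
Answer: $40$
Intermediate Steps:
$z = - \frac{8}{5}$ ($z = \left(-8\right) \frac{1}{5} = - \frac{8}{5} \approx -1.6$)
$5 z \left(-5\right) = 5 \left(- \frac{8}{5}\right) \left(-5\right) = \left(-8\right) \left(-5\right) = 40$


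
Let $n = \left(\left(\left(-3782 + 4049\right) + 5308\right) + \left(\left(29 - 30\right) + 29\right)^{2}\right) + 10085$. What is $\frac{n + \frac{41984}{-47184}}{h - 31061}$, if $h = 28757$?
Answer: $- \frac{12122683}{1698624} \approx -7.1368$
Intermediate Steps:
$n = 16444$ ($n = \left(\left(267 + 5308\right) + \left(-1 + 29\right)^{2}\right) + 10085 = \left(5575 + 28^{2}\right) + 10085 = \left(5575 + 784\right) + 10085 = 6359 + 10085 = 16444$)
$\frac{n + \frac{41984}{-47184}}{h - 31061} = \frac{16444 + \frac{41984}{-47184}}{28757 - 31061} = \frac{16444 + 41984 \left(- \frac{1}{47184}\right)}{-2304} = \left(16444 - \frac{2624}{2949}\right) \left(- \frac{1}{2304}\right) = \frac{48490732}{2949} \left(- \frac{1}{2304}\right) = - \frac{12122683}{1698624}$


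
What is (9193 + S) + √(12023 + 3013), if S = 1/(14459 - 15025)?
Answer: 5203237/566 + 2*√3759 ≈ 9315.6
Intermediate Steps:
S = -1/566 (S = 1/(-566) = -1/566 ≈ -0.0017668)
(9193 + S) + √(12023 + 3013) = (9193 - 1/566) + √(12023 + 3013) = 5203237/566 + √15036 = 5203237/566 + 2*√3759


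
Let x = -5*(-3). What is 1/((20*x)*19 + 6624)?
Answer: 1/12324 ≈ 8.1143e-5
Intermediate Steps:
x = 15
1/((20*x)*19 + 6624) = 1/((20*15)*19 + 6624) = 1/(300*19 + 6624) = 1/(5700 + 6624) = 1/12324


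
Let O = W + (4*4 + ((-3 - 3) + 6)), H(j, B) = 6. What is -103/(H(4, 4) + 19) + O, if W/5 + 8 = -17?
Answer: -2828/25 ≈ -113.12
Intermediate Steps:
W = -125 (W = -40 + 5*(-17) = -40 - 85 = -125)
O = -109 (O = -125 + (4*4 + ((-3 - 3) + 6)) = -125 + (16 + (-6 + 6)) = -125 + (16 + 0) = -125 + 16 = -109)
-103/(H(4, 4) + 19) + O = -103/(6 + 19) - 109 = -103/25 - 109 = -2828/25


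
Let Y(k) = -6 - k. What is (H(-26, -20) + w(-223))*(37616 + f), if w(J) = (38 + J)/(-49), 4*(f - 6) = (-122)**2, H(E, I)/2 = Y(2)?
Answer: -24764457/49 ≈ -5.0540e+5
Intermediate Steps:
H(E, I) = -16 (H(E, I) = 2*(-6 - 1*2) = 2*(-6 - 2) = 2*(-8) = -16)
f = 3727 (f = 6 + (1/4)*(-122)**2 = 6 + (1/4)*14884 = 6 + 3721 = 3727)
w(J) = -38/49 - J/49 (w(J) = (38 + J)*(-1/49) = -38/49 - J/49)
(H(-26, -20) + w(-223))*(37616 + f) = (-16 + (-38/49 - 1/49*(-223)))*(37616 + 3727) = (-16 + (-38/49 + 223/49))*41343 = (-16 + 185/49)*41343 = -599/49*41343 = -24764457/49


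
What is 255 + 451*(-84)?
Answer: -37629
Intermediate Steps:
255 + 451*(-84) = 255 - 37884 = -37629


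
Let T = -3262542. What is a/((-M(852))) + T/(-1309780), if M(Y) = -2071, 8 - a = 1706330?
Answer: -1114074852339/1356277190 ≈ -821.42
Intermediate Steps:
a = -1706322 (a = 8 - 1*1706330 = 8 - 1706330 = -1706322)
a/((-M(852))) + T/(-1309780) = -1706322/((-1*(-2071))) - 3262542/(-1309780) = -1706322/2071 - 3262542*(-1/1309780) = -1706322*1/2071 + 1631271/654890 = -1706322/2071 + 1631271/654890 = -1114074852339/1356277190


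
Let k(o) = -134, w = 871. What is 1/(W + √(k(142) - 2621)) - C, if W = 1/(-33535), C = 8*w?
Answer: -21588693795969503/3098262599876 - 1124596225*I*√2755/3098262599876 ≈ -6968.0 - 0.019052*I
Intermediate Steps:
C = 6968 (C = 8*871 = 6968)
W = -1/33535 ≈ -2.9820e-5
1/(W + √(k(142) - 2621)) - C = 1/(-1/33535 + √(-134 - 2621)) - 1*6968 = 1/(-1/33535 + √(-2755)) - 6968 = 1/(-1/33535 + I*√2755) - 6968 = -6968 + 1/(-1/33535 + I*√2755)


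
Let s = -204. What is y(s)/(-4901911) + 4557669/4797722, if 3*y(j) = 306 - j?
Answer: 22340472192719/23518006246742 ≈ 0.94993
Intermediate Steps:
y(j) = 102 - j/3 (y(j) = (306 - j)/3 = 102 - j/3)
y(s)/(-4901911) + 4557669/4797722 = (102 - 1/3*(-204))/(-4901911) + 4557669/4797722 = (102 + 68)*(-1/4901911) + 4557669*(1/4797722) = 170*(-1/4901911) + 4557669/4797722 = -170/4901911 + 4557669/4797722 = 22340472192719/23518006246742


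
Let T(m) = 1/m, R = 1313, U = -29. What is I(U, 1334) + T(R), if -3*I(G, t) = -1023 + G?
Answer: 1381279/3939 ≈ 350.67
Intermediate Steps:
I(G, t) = 341 - G/3 (I(G, t) = -(-1023 + G)/3 = 341 - G/3)
I(U, 1334) + T(R) = (341 - ⅓*(-29)) + 1/1313 = (341 + 29/3) + 1/1313 = 1052/3 + 1/1313 = 1381279/3939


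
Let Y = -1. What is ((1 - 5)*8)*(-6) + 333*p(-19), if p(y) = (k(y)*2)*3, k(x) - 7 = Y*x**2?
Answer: -707100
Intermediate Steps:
k(x) = 7 - x**2
p(y) = 42 - 6*y**2 (p(y) = ((7 - y**2)*2)*3 = (14 - 2*y**2)*3 = 42 - 6*y**2)
((1 - 5)*8)*(-6) + 333*p(-19) = ((1 - 5)*8)*(-6) + 333*(42 - 6*(-19)**2) = -4*8*(-6) + 333*(42 - 6*361) = -32*(-6) + 333*(42 - 2166) = 192 + 333*(-2124) = 192 - 707292 = -707100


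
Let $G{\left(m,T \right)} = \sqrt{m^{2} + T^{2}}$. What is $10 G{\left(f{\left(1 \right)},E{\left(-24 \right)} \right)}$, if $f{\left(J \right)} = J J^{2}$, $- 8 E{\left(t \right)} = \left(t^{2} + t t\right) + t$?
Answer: $10 \sqrt{19882} \approx 1410.0$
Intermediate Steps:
$E{\left(t \right)} = - \frac{t^{2}}{4} - \frac{t}{8}$ ($E{\left(t \right)} = - \frac{\left(t^{2} + t t\right) + t}{8} = - \frac{\left(t^{2} + t^{2}\right) + t}{8} = - \frac{2 t^{2} + t}{8} = - \frac{t + 2 t^{2}}{8} = - \frac{t^{2}}{4} - \frac{t}{8}$)
$f{\left(J \right)} = J^{3}$
$G{\left(m,T \right)} = \sqrt{T^{2} + m^{2}}$
$10 G{\left(f{\left(1 \right)},E{\left(-24 \right)} \right)} = 10 \sqrt{\left(\left(- \frac{1}{8}\right) \left(-24\right) \left(1 + 2 \left(-24\right)\right)\right)^{2} + \left(1^{3}\right)^{2}} = 10 \sqrt{\left(\left(- \frac{1}{8}\right) \left(-24\right) \left(1 - 48\right)\right)^{2} + 1^{2}} = 10 \sqrt{\left(\left(- \frac{1}{8}\right) \left(-24\right) \left(-47\right)\right)^{2} + 1} = 10 \sqrt{\left(-141\right)^{2} + 1} = 10 \sqrt{19881 + 1} = 10 \sqrt{19882}$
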